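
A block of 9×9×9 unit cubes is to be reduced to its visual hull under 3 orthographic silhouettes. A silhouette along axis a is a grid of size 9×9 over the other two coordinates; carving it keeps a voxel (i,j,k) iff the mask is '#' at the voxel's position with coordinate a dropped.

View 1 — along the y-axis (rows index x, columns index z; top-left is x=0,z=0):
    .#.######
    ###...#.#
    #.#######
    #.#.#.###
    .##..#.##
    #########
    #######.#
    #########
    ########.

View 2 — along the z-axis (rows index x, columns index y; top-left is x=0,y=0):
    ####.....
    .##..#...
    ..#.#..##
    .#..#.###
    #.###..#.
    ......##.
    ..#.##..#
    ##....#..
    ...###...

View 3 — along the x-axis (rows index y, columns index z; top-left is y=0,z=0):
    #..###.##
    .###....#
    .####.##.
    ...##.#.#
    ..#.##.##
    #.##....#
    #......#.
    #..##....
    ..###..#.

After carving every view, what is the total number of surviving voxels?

voxel count = 110

start: 9×9×9 = 729 voxels
after view 1 [y-axis, 65 of 81 cells solid] → remaining = 585
after view 2 [z-axis, 33 of 81 cells solid] → remaining = 231
after view 3 [x-axis, 38 of 81 cells solid] → remaining = 110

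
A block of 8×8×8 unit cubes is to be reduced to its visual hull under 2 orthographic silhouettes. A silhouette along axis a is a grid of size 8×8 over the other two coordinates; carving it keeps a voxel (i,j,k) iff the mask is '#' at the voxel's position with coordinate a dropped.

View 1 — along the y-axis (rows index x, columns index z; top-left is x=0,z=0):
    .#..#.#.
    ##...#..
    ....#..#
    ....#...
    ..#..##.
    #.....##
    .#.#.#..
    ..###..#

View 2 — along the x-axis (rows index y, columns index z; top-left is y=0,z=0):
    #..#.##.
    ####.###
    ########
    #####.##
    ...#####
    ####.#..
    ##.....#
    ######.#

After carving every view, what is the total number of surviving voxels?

start: 8×8×8 = 512 voxels
step 1: project along y, AND mask (22/64) → |grid| = 176
step 2: project along x, AND mask (46/64) → |grid| = 123

|visual hull| = 123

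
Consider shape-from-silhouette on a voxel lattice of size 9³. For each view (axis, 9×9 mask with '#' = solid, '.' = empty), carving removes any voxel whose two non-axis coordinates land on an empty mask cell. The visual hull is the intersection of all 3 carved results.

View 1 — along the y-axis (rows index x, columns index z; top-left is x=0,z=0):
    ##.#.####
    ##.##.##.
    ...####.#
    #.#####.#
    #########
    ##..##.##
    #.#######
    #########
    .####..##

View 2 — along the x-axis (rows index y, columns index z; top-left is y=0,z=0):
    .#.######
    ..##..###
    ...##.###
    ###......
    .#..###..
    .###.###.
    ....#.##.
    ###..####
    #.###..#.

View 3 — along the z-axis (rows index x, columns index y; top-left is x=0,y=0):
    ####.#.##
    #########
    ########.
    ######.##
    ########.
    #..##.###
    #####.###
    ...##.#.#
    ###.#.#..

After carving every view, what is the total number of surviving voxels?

before carving: 729 voxels (9×9×9)
after view 1 [y-axis, 63 of 81 cells solid] → remaining = 567
after view 2 [x-axis, 45 of 81 cells solid] → remaining = 314
after view 3 [z-axis, 63 of 81 cells solid] → remaining = 243

243 voxels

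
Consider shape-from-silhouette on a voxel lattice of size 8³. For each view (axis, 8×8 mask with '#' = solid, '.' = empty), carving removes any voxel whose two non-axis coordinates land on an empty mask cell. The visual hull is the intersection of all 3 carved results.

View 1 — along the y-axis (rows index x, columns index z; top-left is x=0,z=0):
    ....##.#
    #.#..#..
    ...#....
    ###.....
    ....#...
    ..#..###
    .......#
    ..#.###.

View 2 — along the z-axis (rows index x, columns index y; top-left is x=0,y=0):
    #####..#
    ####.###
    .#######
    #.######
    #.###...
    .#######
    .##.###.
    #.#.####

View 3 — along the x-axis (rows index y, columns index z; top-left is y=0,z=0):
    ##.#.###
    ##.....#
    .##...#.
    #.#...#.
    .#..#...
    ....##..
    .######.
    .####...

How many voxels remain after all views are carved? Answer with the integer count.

53 voxels

start: 8×8×8 = 512 voxels
step 1: project along y, AND mask (20/64) → |grid| = 160
step 2: project along z, AND mask (49/64) → |grid| = 128
step 3: project along x, AND mask (29/64) → |grid| = 53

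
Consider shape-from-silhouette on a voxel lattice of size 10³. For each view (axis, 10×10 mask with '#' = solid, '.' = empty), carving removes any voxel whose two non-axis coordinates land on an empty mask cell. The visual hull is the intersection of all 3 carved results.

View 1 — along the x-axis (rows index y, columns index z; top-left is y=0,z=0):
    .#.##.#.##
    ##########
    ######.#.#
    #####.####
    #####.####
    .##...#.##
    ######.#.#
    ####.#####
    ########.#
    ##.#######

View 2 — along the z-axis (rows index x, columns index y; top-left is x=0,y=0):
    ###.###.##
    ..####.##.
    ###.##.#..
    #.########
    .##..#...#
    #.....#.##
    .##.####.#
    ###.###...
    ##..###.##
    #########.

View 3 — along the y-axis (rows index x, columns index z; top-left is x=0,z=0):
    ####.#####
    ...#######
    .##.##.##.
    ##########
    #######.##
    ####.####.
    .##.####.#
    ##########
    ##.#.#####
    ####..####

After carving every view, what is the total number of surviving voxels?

initial block: 10^3 = 1000
carve view 1 (along x, YZ-mask fill 82/100): 820 voxels remain
carve view 2 (along z, XY-mask fill 66/100): 529 voxels remain
carve view 3 (along y, XZ-mask fill 82/100): 434 voxels remain

434 voxels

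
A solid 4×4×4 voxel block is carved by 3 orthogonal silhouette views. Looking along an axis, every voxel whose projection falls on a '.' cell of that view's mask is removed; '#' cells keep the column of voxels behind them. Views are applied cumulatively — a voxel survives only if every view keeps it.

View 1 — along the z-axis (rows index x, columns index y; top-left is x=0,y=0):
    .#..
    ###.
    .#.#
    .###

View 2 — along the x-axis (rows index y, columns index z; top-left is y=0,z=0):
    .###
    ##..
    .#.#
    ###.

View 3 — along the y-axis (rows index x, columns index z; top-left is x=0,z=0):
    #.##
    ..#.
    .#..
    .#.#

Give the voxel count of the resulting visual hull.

start: 4×4×4 = 64 voxels
after view 1 [z-axis, 9 of 16 cells solid] → remaining = 36
after view 2 [x-axis, 10 of 16 cells solid] → remaining = 21
after view 3 [y-axis, 7 of 16 cells solid] → remaining = 8

remaining voxels: 8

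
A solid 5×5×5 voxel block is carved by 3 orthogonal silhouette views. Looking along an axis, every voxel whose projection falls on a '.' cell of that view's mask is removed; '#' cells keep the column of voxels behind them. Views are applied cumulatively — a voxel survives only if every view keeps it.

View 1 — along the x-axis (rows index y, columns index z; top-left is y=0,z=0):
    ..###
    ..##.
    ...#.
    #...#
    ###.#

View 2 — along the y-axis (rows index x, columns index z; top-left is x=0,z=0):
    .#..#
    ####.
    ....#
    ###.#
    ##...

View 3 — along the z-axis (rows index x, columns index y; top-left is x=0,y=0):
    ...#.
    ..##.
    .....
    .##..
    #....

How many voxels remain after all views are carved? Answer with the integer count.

voxel count = 4

before carving: 125 voxels (5×5×5)
[1] x-view keeps 12 columns → grid now 60
[2] y-view keeps 13 columns → grid now 28
[3] z-view keeps 6 columns → grid now 4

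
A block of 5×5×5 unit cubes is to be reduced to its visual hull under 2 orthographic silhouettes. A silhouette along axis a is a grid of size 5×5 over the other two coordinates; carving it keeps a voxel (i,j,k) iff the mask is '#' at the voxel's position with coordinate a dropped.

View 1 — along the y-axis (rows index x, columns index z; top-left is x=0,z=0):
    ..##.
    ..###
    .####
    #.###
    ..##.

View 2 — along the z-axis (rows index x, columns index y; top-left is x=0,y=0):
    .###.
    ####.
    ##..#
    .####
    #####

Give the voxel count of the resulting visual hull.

start: 5×5×5 = 125 voxels
after view 1 [y-axis, 15 of 25 cells solid] → remaining = 75
after view 2 [z-axis, 19 of 25 cells solid] → remaining = 56

voxel count = 56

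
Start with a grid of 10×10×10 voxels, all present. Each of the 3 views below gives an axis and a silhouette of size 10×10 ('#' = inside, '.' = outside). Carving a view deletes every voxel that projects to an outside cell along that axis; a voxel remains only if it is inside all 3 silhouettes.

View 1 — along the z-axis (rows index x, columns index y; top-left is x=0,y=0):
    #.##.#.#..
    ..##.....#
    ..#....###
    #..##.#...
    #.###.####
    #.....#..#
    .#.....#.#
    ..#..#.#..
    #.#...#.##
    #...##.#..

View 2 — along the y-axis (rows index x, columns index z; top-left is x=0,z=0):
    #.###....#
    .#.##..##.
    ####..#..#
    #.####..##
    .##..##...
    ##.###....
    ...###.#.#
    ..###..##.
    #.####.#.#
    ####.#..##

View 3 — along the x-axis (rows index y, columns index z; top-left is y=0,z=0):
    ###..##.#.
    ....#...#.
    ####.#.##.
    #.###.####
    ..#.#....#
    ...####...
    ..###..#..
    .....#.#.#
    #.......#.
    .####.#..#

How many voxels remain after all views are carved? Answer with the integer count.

start: 10×10×10 = 1000 voxels
step 1: project along z, AND mask (42/100) → |grid| = 420
step 2: project along y, AND mask (56/100) → |grid| = 232
step 3: project along x, AND mask (45/100) → |grid| = 116

|visual hull| = 116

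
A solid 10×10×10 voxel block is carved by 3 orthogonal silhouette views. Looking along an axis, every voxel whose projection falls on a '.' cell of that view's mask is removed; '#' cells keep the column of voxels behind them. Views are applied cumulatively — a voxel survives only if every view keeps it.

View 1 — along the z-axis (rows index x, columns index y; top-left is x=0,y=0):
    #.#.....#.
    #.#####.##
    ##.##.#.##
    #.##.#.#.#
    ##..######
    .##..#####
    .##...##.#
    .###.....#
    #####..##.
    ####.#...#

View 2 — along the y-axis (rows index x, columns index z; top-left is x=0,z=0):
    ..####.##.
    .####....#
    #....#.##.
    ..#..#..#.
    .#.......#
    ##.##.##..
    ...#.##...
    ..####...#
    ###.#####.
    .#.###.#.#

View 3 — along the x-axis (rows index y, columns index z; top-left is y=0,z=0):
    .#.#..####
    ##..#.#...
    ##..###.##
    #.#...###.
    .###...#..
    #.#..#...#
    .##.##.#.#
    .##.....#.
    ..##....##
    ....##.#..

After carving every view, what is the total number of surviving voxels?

full grid |V| = 1000
V1 z: intersect with XY mask (61 set) -- 610 left
V2 y: intersect with XZ mask (48 set) -- 289 left
V3 x: intersect with YZ mask (46 set) -- 131 left

remaining voxels: 131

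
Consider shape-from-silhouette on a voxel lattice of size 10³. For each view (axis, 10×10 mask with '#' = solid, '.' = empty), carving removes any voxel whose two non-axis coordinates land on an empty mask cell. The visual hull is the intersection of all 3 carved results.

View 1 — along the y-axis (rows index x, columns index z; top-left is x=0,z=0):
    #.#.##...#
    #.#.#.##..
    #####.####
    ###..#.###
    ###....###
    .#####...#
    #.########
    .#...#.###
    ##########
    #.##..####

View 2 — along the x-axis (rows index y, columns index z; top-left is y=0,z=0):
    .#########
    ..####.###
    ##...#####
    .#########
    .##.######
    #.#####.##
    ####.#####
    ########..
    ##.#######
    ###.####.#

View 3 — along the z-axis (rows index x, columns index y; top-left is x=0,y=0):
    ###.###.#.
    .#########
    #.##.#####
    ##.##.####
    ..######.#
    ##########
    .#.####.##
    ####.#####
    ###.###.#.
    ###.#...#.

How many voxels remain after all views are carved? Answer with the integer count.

remaining voxels: 430

start: 10×10×10 = 1000 voxels
[1] y-view keeps 69 columns → grid now 690
[2] x-view keeps 82 columns → grid now 565
[3] z-view keeps 77 columns → grid now 430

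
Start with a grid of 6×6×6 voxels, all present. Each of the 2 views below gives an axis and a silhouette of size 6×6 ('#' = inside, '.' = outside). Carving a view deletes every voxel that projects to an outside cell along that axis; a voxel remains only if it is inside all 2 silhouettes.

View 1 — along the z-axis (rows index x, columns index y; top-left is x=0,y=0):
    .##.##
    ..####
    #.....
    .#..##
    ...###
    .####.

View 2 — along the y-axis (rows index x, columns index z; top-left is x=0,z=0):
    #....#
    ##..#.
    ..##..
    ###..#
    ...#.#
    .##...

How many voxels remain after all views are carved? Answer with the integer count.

voxel count = 48

initial block: 6^3 = 216
[1] z-view keeps 19 columns → grid now 114
[2] y-view keeps 15 columns → grid now 48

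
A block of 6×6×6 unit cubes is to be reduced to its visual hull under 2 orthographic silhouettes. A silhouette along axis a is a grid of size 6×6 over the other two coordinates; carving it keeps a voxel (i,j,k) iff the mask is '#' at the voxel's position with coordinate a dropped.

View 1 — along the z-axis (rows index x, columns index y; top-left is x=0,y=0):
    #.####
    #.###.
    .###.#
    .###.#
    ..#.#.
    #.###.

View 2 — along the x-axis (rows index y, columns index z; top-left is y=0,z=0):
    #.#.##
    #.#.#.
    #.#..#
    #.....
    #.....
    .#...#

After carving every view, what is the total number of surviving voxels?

|visual hull| = 51

initial block: 6^3 = 216
step 1: project along z, AND mask (23/36) → |grid| = 138
step 2: project along x, AND mask (14/36) → |grid| = 51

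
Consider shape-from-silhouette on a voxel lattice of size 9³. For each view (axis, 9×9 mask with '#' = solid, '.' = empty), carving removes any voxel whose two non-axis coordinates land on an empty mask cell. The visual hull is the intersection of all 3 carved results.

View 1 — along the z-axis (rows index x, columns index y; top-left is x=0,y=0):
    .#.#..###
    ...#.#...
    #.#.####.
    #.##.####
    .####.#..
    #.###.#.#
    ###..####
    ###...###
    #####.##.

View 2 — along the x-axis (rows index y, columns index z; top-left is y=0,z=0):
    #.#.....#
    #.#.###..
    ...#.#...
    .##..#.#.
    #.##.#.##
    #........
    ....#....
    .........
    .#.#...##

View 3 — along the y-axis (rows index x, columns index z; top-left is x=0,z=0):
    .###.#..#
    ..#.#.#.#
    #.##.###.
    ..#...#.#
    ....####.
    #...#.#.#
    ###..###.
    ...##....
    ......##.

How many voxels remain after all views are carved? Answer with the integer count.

55 voxels

before carving: 729 voxels (9×9×9)
V1 z: intersect with XY mask (51 set) -- 459 left
V2 x: intersect with YZ mask (26 set) -- 137 left
V3 y: intersect with XZ mask (36 set) -- 55 left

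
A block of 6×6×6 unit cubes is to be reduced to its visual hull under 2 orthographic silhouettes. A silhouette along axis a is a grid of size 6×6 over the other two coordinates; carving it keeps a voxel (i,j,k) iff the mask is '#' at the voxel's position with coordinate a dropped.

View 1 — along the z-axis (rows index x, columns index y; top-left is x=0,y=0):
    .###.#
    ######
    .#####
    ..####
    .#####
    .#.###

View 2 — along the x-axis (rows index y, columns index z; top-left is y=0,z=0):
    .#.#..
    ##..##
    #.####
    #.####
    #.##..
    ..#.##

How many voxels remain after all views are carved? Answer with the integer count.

110 voxels

start: 6×6×6 = 216 voxels
after view 1 [z-axis, 28 of 36 cells solid] → remaining = 168
after view 2 [x-axis, 22 of 36 cells solid] → remaining = 110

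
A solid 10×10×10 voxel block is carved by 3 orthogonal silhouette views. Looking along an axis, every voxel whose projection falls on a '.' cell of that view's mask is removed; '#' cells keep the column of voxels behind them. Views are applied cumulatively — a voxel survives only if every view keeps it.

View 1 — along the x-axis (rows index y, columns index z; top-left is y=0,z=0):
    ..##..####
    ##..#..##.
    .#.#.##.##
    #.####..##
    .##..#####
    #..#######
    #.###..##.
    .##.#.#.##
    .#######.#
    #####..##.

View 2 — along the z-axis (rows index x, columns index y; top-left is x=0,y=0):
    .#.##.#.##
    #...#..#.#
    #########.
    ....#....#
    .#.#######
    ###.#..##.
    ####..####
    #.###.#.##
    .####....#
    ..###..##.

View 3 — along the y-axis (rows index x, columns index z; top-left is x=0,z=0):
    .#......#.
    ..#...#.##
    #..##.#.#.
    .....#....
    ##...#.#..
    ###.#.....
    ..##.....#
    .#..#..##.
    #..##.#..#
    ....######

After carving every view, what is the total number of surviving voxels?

voxel count = 159

initial block: 10^3 = 1000
after view 1 [x-axis, 66 of 100 cells solid] → remaining = 660
after view 2 [z-axis, 60 of 100 cells solid] → remaining = 395
after view 3 [y-axis, 38 of 100 cells solid] → remaining = 159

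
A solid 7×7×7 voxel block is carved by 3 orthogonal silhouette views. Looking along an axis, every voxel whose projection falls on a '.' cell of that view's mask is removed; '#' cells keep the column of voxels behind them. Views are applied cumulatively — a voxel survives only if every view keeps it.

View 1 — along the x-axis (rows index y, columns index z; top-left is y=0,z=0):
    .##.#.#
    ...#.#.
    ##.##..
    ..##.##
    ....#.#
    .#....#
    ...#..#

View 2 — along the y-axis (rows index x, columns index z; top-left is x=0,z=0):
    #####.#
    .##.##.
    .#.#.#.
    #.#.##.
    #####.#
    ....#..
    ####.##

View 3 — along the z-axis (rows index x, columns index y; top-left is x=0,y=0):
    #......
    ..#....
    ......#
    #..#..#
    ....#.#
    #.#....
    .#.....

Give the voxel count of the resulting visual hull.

start: 7×7×7 = 343 voxels
after view 1 [x-axis, 20 of 49 cells solid] → remaining = 140
after view 2 [y-axis, 30 of 49 cells solid] → remaining = 83
after view 3 [z-axis, 11 of 49 cells solid] → remaining = 19

voxel count = 19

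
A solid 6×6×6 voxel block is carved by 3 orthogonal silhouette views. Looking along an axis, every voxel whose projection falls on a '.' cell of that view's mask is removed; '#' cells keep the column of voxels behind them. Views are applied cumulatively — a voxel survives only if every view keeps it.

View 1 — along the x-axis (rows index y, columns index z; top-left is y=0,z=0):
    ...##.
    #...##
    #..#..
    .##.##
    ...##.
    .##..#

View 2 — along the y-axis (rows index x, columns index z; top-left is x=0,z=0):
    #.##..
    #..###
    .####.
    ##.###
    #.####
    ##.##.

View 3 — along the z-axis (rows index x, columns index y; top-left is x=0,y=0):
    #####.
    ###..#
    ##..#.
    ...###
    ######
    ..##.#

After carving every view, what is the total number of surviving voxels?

full grid |V| = 216
step 1: project along x, AND mask (16/36) → |grid| = 96
step 2: project along y, AND mask (25/36) → |grid| = 69
step 3: project along z, AND mask (24/36) → |grid| = 45

remaining voxels: 45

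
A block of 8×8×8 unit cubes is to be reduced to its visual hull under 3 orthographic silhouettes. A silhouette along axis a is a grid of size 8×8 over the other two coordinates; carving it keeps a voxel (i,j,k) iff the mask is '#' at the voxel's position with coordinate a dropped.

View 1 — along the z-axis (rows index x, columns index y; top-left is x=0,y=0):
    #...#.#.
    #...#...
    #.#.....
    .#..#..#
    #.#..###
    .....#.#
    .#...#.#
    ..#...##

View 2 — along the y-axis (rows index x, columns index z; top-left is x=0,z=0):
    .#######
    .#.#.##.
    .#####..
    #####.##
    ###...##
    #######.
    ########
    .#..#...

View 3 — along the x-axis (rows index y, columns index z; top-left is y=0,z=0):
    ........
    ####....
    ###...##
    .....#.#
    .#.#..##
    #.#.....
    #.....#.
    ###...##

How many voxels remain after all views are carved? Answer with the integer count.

56 voxels

before carving: 512 voxels (8×8×8)
carve view 1 (along z, XY-mask fill 23/64): 184 voxels remain
carve view 2 (along y, XZ-mask fill 45/64): 129 voxels remain
carve view 3 (along x, YZ-mask fill 24/64): 56 voxels remain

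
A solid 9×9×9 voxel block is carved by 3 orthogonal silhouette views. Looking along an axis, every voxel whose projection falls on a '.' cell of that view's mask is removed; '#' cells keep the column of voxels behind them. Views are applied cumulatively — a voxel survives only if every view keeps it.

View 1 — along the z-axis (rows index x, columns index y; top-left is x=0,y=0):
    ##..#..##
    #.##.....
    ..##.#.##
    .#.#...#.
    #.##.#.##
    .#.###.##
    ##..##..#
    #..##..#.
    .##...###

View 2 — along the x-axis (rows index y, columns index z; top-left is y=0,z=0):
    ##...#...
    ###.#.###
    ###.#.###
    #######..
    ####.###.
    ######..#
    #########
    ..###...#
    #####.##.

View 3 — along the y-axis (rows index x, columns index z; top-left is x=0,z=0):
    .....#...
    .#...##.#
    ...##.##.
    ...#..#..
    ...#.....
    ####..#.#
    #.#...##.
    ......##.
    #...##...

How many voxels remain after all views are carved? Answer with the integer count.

full grid |V| = 729
  1. axis=2 (XY plane), |mask|=42  ⇒  voxels=378
  2. axis=0 (YZ plane), |mask|=58  ⇒  voxels=255
  3. axis=1 (XZ plane), |mask|=27  ⇒  voxels=88

|visual hull| = 88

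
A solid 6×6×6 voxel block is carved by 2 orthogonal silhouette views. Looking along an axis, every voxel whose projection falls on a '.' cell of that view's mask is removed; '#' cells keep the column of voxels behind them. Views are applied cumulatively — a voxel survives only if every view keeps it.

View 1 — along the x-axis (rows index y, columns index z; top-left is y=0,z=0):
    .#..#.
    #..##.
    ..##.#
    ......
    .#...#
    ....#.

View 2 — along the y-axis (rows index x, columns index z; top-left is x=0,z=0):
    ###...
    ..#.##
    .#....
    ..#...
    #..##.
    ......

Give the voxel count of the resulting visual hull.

start: 6×6×6 = 216 voxels
[1] x-view keeps 11 columns → grid now 66
[2] y-view keeps 11 columns → grid now 19

remaining voxels: 19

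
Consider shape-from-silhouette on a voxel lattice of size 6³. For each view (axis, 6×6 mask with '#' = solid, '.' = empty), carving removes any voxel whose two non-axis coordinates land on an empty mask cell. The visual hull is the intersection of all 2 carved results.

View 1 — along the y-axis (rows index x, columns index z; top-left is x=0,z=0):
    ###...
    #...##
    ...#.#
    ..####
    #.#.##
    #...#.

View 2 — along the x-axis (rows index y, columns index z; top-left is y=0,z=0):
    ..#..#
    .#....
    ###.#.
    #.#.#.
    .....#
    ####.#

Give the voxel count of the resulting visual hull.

before carving: 216 voxels (6×6×6)
V1 y: intersect with XZ mask (18 set) -- 108 left
V2 x: intersect with YZ mask (16 set) -- 49 left

voxel count = 49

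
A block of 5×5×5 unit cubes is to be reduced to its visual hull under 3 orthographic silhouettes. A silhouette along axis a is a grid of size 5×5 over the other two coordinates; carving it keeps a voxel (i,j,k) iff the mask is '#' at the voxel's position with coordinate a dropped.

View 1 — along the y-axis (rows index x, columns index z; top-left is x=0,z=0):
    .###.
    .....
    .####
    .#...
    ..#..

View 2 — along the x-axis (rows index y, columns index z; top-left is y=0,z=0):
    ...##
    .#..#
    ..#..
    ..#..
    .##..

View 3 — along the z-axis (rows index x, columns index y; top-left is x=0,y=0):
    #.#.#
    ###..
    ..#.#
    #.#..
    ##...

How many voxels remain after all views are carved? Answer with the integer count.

full grid |V| = 125
after view 1 [y-axis, 9 of 25 cells solid] → remaining = 45
after view 2 [x-axis, 8 of 25 cells solid] → remaining = 19
after view 3 [z-axis, 12 of 25 cells solid] → remaining = 7

7 voxels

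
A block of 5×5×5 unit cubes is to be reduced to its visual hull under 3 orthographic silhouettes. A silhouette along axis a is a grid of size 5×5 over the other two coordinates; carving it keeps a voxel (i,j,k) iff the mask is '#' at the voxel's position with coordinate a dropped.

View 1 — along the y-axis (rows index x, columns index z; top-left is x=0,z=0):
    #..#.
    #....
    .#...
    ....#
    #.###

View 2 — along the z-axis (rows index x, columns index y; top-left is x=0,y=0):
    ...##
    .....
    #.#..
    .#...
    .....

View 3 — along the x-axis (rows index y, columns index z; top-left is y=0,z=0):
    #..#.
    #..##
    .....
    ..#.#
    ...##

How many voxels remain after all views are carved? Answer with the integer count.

|visual hull| = 2

full grid |V| = 125
  1. axis=1 (XZ plane), |mask|=9  ⇒  voxels=45
  2. axis=2 (XY plane), |mask|=5  ⇒  voxels=7
  3. axis=0 (YZ plane), |mask|=9  ⇒  voxels=2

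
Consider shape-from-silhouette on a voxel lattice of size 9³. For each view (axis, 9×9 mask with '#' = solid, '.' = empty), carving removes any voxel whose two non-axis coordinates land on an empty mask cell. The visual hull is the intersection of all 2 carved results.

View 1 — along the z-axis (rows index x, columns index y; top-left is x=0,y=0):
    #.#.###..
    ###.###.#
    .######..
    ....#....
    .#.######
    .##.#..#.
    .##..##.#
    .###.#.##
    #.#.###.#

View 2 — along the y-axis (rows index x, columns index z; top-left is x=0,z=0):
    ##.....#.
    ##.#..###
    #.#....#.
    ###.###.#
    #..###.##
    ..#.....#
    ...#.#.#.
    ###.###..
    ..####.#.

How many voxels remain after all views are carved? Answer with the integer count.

|visual hull| = 213

full grid |V| = 729
[1] z-view keeps 47 columns → grid now 423
[2] y-view keeps 41 columns → grid now 213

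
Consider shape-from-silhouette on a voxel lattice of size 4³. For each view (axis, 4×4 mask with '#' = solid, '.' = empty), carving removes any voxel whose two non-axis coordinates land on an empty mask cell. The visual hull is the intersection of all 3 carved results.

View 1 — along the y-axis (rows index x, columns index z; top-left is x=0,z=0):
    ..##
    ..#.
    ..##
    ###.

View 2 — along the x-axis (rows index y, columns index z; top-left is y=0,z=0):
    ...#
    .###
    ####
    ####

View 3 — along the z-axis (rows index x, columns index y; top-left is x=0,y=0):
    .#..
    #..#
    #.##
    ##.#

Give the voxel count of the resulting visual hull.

before carving: 64 voxels (4×4×4)
[1] y-view keeps 8 columns → grid now 32
[2] x-view keeps 12 columns → grid now 25
[3] z-view keeps 9 columns → grid now 13

|visual hull| = 13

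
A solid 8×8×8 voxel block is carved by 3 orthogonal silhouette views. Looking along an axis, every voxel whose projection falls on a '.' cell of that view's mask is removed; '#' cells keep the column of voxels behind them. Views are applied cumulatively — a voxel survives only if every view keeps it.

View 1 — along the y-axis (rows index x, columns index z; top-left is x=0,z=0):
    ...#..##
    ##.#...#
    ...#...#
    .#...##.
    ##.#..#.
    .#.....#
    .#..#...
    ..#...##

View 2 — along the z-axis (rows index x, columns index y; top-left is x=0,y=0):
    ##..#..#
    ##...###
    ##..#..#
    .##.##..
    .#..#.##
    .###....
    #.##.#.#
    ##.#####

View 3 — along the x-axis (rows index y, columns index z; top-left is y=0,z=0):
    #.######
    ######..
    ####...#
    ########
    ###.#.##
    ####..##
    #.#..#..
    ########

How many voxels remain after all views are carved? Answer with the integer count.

full grid |V| = 512
carve view 1 (along y, XZ-mask fill 23/64): 184 voxels remain
carve view 2 (along z, XY-mask fill 36/64): 105 voxels remain
carve view 3 (along x, YZ-mask fill 49/64): 77 voxels remain

voxel count = 77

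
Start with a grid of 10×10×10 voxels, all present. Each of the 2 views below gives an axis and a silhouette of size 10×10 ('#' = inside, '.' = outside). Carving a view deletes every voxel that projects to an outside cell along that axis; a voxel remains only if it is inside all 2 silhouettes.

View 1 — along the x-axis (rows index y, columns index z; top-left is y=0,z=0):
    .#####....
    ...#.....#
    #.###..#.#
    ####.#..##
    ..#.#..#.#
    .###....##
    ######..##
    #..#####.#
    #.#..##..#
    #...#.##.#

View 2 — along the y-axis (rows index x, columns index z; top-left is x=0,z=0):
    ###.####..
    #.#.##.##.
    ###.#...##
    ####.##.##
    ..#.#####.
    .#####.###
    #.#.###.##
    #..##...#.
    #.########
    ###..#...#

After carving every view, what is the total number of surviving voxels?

start: 10×10×10 = 1000 voxels
[1] x-view keeps 54 columns → grid now 540
[2] y-view keeps 66 columns → grid now 360

remaining voxels: 360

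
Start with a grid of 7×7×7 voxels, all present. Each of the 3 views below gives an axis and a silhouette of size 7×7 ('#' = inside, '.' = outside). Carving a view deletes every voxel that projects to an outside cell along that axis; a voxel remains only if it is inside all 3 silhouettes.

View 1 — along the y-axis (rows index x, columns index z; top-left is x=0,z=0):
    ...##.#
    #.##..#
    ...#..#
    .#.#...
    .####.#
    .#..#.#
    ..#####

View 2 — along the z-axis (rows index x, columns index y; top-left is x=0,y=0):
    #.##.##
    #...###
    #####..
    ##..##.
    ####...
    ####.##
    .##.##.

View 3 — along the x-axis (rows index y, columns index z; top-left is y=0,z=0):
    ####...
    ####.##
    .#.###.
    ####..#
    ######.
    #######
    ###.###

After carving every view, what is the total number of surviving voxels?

initial block: 7^3 = 343
after view 1 [y-axis, 24 of 49 cells solid] → remaining = 168
after view 2 [z-axis, 32 of 49 cells solid] → remaining = 107
after view 3 [x-axis, 38 of 49 cells solid] → remaining = 81

remaining voxels: 81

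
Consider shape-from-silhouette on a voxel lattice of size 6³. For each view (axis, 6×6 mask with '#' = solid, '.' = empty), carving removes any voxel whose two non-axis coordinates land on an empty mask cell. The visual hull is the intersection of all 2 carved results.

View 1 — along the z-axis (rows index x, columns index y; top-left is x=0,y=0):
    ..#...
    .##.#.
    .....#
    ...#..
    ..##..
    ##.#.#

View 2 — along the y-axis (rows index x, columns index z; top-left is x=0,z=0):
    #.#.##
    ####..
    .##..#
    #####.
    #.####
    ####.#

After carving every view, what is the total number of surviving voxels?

54 voxels

full grid |V| = 216
step 1: project along z, AND mask (12/36) → |grid| = 72
step 2: project along y, AND mask (26/36) → |grid| = 54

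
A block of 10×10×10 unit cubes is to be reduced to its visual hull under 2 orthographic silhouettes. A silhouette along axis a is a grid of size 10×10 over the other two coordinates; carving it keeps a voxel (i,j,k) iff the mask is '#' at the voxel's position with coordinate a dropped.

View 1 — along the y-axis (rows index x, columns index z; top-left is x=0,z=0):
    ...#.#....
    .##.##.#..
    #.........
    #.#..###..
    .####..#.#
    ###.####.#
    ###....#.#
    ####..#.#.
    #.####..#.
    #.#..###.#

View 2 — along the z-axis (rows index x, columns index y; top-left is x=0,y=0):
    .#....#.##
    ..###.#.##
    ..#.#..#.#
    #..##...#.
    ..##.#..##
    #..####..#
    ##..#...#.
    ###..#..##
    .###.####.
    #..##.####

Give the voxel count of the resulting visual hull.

before carving: 1000 voxels (10×10×10)
step 1: project along y, AND mask (50/100) → |grid| = 500
step 2: project along z, AND mask (53/100) → |grid| = 280

voxel count = 280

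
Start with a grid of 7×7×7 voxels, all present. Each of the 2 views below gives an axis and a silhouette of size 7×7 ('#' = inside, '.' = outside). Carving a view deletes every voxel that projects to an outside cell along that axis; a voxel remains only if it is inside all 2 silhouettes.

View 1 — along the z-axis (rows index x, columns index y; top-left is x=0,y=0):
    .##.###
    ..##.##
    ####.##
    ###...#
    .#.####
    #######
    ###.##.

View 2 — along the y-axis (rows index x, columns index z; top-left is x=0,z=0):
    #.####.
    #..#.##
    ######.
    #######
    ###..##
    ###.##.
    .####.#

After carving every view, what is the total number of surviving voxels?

initial block: 7^3 = 343
[1] z-view keeps 36 columns → grid now 252
[2] y-view keeps 37 columns → grid now 190

voxel count = 190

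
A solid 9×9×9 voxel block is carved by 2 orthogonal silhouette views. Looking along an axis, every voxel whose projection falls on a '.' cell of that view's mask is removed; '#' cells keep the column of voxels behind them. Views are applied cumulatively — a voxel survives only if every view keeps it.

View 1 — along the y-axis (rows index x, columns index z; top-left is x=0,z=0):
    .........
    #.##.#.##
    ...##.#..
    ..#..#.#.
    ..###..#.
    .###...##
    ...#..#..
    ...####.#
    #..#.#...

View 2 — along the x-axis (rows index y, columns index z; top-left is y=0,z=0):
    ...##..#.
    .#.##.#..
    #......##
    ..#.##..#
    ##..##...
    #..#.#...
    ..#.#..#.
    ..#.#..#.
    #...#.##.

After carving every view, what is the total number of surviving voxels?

start: 9×9×9 = 729 voxels
  1. axis=1 (XZ plane), |mask|=31  ⇒  voxels=279
  2. axis=0 (YZ plane), |mask|=31  ⇒  voxels=108

voxel count = 108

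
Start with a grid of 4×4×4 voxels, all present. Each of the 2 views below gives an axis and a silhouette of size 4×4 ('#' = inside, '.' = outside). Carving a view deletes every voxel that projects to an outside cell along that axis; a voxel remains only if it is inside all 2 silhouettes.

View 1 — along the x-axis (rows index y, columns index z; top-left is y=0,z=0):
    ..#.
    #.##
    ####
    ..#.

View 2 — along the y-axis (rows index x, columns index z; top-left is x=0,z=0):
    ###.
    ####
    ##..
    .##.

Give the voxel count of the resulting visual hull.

full grid |V| = 64
after view 1 [x-axis, 9 of 16 cells solid] → remaining = 36
after view 2 [y-axis, 11 of 16 cells solid] → remaining = 24

remaining voxels: 24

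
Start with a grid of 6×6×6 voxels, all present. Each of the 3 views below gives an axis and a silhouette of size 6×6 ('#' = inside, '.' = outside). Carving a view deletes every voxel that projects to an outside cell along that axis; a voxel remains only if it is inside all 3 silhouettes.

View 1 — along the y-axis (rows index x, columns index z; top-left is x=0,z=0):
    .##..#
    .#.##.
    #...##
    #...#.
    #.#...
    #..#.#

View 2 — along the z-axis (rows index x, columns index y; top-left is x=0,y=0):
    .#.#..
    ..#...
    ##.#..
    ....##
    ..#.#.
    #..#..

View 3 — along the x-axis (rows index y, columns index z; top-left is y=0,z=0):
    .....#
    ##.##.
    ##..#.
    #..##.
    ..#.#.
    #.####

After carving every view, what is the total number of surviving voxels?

voxel count = 16

before carving: 216 voxels (6×6×6)
V1 y: intersect with XZ mask (16 set) -- 96 left
V2 z: intersect with XY mask (12 set) -- 32 left
V3 x: intersect with YZ mask (18 set) -- 16 left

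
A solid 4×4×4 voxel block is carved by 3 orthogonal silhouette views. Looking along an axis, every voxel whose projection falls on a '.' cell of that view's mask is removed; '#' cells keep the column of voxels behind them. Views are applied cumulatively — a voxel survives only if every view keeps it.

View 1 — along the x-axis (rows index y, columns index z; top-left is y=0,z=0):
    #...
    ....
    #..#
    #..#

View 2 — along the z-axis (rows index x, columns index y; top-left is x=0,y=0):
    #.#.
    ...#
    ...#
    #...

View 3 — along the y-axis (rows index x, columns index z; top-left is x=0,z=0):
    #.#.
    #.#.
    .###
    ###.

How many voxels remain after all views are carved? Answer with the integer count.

5 voxels

before carving: 64 voxels (4×4×4)
[1] x-view keeps 5 columns → grid now 20
[2] z-view keeps 5 columns → grid now 8
[3] y-view keeps 10 columns → grid now 5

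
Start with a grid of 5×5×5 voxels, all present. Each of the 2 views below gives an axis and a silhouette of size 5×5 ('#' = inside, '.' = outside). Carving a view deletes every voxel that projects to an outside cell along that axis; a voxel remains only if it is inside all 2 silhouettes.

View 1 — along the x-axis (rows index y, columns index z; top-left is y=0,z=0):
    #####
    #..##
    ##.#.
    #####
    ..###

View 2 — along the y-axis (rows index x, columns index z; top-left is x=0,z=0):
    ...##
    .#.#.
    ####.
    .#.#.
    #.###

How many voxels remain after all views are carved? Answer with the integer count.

before carving: 125 voxels (5×5×5)
carve view 1 (along x, YZ-mask fill 19/25): 95 voxels remain
carve view 2 (along y, XZ-mask fill 14/25): 56 voxels remain

voxel count = 56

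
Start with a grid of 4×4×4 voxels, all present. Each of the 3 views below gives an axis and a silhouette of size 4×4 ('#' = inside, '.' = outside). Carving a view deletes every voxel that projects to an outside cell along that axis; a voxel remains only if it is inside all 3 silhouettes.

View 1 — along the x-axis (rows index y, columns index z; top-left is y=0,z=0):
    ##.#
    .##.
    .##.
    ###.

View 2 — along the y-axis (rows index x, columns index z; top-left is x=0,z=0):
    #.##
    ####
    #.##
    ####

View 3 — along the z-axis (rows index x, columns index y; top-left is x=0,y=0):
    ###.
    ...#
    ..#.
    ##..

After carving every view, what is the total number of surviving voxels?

13 voxels

before carving: 64 voxels (4×4×4)
V1 x: intersect with YZ mask (10 set) -- 40 left
V2 y: intersect with XZ mask (14 set) -- 32 left
V3 z: intersect with XY mask (7 set) -- 13 left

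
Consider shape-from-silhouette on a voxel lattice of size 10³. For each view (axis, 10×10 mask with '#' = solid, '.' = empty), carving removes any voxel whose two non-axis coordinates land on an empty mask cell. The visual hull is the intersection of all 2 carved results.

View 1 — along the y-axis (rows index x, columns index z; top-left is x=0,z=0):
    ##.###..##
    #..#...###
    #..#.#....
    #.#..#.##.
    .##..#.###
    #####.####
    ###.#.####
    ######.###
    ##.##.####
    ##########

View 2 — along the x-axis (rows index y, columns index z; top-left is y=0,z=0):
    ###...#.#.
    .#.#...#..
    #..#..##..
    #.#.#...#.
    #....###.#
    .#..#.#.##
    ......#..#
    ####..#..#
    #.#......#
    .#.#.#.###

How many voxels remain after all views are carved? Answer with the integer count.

start: 10×10×10 = 1000 voxels
carve view 1 (along y, XZ-mask fill 70/100): 700 voxels remain
carve view 2 (along x, YZ-mask fill 43/100): 305 voxels remain

305 voxels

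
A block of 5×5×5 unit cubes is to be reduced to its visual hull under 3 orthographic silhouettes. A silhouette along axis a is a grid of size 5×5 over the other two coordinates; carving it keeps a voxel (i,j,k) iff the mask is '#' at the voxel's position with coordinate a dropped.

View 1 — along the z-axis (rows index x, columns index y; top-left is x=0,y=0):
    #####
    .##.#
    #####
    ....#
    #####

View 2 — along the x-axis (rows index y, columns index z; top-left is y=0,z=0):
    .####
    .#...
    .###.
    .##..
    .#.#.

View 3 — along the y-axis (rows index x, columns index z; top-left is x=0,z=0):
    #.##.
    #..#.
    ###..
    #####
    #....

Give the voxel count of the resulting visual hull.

before carving: 125 voxels (5×5×5)
V1 z: intersect with XY mask (19 set) -- 95 left
V2 x: intersect with YZ mask (12 set) -- 44 left
V3 y: intersect with XZ mask (14 set) -- 18 left

voxel count = 18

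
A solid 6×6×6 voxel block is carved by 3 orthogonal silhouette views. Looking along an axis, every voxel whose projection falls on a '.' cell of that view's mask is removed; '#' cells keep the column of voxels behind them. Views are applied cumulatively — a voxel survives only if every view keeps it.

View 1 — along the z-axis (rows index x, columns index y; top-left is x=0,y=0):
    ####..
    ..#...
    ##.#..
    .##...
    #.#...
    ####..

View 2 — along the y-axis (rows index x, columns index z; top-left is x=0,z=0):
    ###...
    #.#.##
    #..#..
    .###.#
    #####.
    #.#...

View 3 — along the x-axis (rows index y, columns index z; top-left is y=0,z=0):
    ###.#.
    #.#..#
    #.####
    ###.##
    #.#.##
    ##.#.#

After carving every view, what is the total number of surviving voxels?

initial block: 6^3 = 216
  1. axis=2 (XY plane), |mask|=16  ⇒  voxels=96
  2. axis=1 (XZ plane), |mask|=20  ⇒  voxels=48
  3. axis=0 (YZ plane), |mask|=25  ⇒  voxels=38

|visual hull| = 38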